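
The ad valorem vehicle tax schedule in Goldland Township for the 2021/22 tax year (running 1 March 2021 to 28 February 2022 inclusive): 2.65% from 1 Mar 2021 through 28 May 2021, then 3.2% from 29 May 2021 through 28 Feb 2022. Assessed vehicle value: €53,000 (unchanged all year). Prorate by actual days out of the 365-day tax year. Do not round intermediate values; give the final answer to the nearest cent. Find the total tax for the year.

1 Mar – 28 May 2021: 89 days at 2.65% → €53,000 × 2.65% × 89/365 = €342.4671
29 May 2021 – 28 Feb 2022: 276 days at 3.2% → €53,000 × 3.2% × 276/365 = €1,282.4548
Total = €1,624.9219

€1,624.92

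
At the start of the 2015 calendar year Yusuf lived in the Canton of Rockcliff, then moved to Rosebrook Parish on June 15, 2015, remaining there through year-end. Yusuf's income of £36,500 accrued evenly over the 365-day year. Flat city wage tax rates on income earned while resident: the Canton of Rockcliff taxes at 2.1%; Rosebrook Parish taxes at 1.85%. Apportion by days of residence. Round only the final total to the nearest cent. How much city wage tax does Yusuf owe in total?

The Canton of Rockcliff, January 1 – June 14, 2015: 165 days → £36,500 × 2.1% × 165/365 = £346.5000
Rosebrook Parish, June 15 – December 31, 2015: 200 days → £36,500 × 1.85% × 200/365 = £370.0000
Total = £716.5000

£716.50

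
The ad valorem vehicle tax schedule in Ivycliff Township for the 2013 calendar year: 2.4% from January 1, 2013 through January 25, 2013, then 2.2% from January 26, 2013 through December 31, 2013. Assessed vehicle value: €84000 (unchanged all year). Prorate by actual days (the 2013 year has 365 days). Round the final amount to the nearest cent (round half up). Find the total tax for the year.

January 1 – January 25, 2013: 25 days at 2.4% → €84000 × 2.4% × 25/365 = €138.0822
January 26 – December 31, 2013: 340 days at 2.2% → €84000 × 2.2% × 340/365 = €1721.4247
Total = €1859.5068

€1859.51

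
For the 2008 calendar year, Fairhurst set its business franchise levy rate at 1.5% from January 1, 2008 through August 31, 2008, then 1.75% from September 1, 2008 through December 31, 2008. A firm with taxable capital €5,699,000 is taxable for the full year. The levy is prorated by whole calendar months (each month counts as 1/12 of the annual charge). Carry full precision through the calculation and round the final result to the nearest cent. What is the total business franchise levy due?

January 1 – August 31, 2008: 8 months at 1.5% → €5,699,000 × 1.5% × 8/12 = €56,990.0000
September 1 – December 31, 2008: 4 months at 1.75% → €5,699,000 × 1.75% × 4/12 = €33,244.1667
Total = €90,234.1667

€90,234.17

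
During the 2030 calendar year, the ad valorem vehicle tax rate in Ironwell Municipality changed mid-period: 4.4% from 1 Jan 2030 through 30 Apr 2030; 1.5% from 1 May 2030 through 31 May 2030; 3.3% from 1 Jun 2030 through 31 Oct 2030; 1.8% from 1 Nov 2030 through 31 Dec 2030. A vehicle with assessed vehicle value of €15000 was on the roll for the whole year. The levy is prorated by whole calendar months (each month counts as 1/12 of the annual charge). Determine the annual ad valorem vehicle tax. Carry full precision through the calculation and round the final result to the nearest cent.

€490.00

1 Jan – 30 Apr 2030: 4 months at 4.4% → €15000 × 4.4% × 4/12 = €220.0000
1 May – 31 May 2030: 1 month at 1.5% → €15000 × 1.5% × 1/12 = €18.7500
1 Jun – 31 Oct 2030: 5 months at 3.3% → €15000 × 3.3% × 5/12 = €206.2500
1 Nov – 31 Dec 2030: 2 months at 1.8% → €15000 × 1.8% × 2/12 = €45.0000
Total = €490.0000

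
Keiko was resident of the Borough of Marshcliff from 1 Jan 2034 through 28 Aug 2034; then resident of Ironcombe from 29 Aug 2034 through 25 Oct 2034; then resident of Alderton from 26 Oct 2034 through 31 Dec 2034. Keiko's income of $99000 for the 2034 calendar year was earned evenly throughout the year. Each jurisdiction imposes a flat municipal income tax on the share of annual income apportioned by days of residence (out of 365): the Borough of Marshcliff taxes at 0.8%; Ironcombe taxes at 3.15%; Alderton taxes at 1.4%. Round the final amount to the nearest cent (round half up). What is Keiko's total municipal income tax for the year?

The Borough of Marshcliff, 1 Jan – 28 Aug 2034: 240 days → $99000 × 0.8% × 240/365 = $520.7671
Ironcombe, 29 Aug – 25 Oct 2034: 58 days → $99000 × 3.15% × 58/365 = $495.5425
Alderton, 26 Oct – 31 Dec 2034: 67 days → $99000 × 1.4% × 67/365 = $254.4164
Total = $1270.7260

$1270.73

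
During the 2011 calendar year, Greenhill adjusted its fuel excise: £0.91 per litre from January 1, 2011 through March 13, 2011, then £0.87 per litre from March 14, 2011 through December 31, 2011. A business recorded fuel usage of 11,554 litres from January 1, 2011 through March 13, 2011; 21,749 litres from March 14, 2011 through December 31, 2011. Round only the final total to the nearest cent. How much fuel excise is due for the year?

£29,435.77

January 1 – March 13, 2011: 11,554 litres at £0.91/litre → £10,514.14
March 14 – December 31, 2011: 21,749 litres at £0.87/litre → £18,921.63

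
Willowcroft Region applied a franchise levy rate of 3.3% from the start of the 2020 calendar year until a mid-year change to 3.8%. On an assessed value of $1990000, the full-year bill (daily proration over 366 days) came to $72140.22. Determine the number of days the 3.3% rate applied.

Let d = days at the first rate; then 366 − d days at the second rate.
$1990000 × [3.3%·d + 3.8%·(366−d)] / 366 = $72140.22
Solving gives d = 128, so the new rate took effect on 8 May 2020.

128 days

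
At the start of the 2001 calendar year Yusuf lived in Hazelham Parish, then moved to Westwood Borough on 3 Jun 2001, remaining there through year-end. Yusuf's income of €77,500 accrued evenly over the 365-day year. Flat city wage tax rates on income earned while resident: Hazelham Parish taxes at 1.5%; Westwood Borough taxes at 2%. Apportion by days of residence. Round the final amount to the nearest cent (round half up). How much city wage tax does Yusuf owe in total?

€1,387.57

Hazelham Parish, 1 Jan – 2 Jun 2001: 153 days → €77,500 × 1.5% × 153/365 = €487.2945
Westwood Borough, 3 Jun – 31 Dec 2001: 212 days → €77,500 × 2% × 212/365 = €900.2740
Total = €1,387.5685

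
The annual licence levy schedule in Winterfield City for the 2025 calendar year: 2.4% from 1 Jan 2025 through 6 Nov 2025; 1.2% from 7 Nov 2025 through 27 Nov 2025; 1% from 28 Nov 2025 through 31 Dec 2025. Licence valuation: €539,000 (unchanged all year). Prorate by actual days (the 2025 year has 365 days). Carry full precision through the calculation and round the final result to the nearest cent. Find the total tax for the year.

1 Jan – 6 Nov 2025: 310 days at 2.4% → €539,000 × 2.4% × 310/365 = €10,986.7397
7 Nov – 27 Nov 2025: 21 days at 1.2% → €539,000 × 1.2% × 21/365 = €372.1315
28 Nov – 31 Dec 2025: 34 days at 1% → €539,000 × 1% × 34/365 = €502.0822
Total = €11,860.9534

€11,860.95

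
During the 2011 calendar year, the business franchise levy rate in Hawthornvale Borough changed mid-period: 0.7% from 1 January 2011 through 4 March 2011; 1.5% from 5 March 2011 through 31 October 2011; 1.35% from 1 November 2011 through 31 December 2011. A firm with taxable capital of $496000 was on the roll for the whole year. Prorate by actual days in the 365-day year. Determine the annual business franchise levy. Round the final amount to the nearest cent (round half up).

$6630.77

1 January – 4 March 2011: 63 days at 0.7% → $496000 × 0.7% × 63/365 = $599.2767
5 March – 31 October 2011: 241 days at 1.5% → $496000 × 1.5% × 241/365 = $4912.4384
1 November – 31 December 2011: 61 days at 1.35% → $496000 × 1.35% × 61/365 = $1119.0575
Total = $6630.7726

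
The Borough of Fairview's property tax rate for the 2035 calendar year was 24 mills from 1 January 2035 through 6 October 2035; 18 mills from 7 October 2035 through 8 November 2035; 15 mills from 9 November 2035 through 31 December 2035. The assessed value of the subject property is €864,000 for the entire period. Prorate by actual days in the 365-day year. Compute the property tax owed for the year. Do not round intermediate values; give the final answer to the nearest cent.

€19,138.19

1 January – 6 October 2035: 279 days at 24 mills → €864,000 × 2.4% × 279/365 = €15,850.2575
7 October – 8 November 2035: 33 days at 18 mills → €864,000 × 1.8% × 33/365 = €1,406.0712
9 November – 31 December 2035: 53 days at 15 mills → €864,000 × 1.5% × 53/365 = €1,881.8630
Total = €19,138.1918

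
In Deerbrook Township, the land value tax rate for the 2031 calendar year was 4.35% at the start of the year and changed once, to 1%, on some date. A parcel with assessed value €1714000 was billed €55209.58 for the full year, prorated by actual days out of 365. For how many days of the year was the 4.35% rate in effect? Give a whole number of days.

Let d = days at the first rate; then 365 − d days at the second rate.
€1714000 × [4.35%·d + 1%·(365−d)] / 365 = €55209.58
Solving gives d = 242, so the new rate took effect on August 31, 2031.

242 days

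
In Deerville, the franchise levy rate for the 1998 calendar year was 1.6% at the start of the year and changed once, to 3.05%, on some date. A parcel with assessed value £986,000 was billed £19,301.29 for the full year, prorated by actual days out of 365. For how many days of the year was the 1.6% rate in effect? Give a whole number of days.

Let d = days at the first rate; then 365 − d days at the second rate.
£986,000 × [1.6%·d + 3.05%·(365−d)] / 365 = £19,301.29
Solving gives d = 275, so the new rate took effect on 3 October 1998.

275 days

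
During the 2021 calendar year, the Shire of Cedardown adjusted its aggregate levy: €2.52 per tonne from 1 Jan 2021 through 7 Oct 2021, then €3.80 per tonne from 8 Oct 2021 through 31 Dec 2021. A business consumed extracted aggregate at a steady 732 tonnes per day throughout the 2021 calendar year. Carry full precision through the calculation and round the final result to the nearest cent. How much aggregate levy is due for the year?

1 Jan – 7 Oct 2021: 280 days × 732 tonnes/day = 204,960 tonnes at €2.52/tonne → €516,499.20
8 Oct – 31 Dec 2021: 85 days × 732 tonnes/day = 62,220 tonnes at €3.80/tonne → €236,436.00

€752,935.20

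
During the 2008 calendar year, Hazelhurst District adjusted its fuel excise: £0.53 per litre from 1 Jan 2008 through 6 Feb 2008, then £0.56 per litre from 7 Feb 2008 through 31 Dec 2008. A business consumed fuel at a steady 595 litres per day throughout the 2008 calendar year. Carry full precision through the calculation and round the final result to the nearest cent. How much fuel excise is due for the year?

£121,290.75

1 Jan – 6 Feb 2008: 37 days × 595 litres/day = 22,015 litres at £0.53/litre → £11,667.95
7 Feb – 31 Dec 2008: 329 days × 595 litres/day = 195,755 litres at £0.56/litre → £109,622.80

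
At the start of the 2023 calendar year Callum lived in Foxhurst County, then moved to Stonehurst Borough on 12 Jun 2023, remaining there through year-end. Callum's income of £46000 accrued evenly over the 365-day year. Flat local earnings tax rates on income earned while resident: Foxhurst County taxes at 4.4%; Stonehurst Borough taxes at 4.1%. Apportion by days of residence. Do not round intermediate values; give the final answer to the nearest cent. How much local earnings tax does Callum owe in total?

Foxhurst County, 1 Jan – 11 Jun 2023: 162 days → £46000 × 4.4% × 162/365 = £898.3233
Stonehurst Borough, 12 Jun – 31 Dec 2023: 203 days → £46000 × 4.1% × 203/365 = £1048.9260
Total = £1947.2493

£1947.25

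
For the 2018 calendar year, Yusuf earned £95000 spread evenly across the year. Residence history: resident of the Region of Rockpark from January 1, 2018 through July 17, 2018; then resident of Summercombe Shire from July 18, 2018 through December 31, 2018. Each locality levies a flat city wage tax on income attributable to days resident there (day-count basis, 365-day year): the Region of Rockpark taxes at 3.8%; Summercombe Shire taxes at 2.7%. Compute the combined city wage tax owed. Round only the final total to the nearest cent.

£3131.88

The Region of Rockpark, January 1 – July 17, 2018: 198 days → £95000 × 3.8% × 198/365 = £1958.3014
Summercombe Shire, July 18 – December 31, 2018: 167 days → £95000 × 2.7% × 167/365 = £1173.5753
Total = £3131.8767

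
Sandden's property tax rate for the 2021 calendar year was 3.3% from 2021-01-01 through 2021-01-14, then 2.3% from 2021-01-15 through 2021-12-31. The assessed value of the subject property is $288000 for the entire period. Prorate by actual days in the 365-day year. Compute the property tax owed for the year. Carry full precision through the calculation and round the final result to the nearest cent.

2021-01-01 to 2021-01-14: 14 days at 3.3% → $288000 × 3.3% × 14/365 = $364.5370
2021-01-15 to 2021-12-31: 351 days at 2.3% → $288000 × 2.3% × 351/365 = $6369.9288
Total = $6734.4658

$6734.47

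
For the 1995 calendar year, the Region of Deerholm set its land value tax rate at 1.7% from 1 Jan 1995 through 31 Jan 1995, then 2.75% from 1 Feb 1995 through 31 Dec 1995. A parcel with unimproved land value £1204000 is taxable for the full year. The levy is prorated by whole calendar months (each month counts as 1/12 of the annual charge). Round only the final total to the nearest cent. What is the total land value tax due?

1 Jan – 31 Jan 1995: 1 month at 1.7% → £1204000 × 1.7% × 1/12 = £1705.6667
1 Feb – 31 Dec 1995: 11 months at 2.75% → £1204000 × 2.75% × 11/12 = £30350.8333
Total = £32056.5000

£32056.50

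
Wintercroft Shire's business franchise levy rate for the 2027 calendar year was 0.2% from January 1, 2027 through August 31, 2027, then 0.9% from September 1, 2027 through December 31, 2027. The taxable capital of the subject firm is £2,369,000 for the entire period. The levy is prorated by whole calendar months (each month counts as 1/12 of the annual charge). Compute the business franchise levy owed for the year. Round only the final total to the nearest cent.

January 1 – August 31, 2027: 8 months at 0.2% → £2,369,000 × 0.2% × 8/12 = £3,158.6667
September 1 – December 31, 2027: 4 months at 0.9% → £2,369,000 × 0.9% × 4/12 = £7,107.0000
Total = £10,265.6667

£10,265.67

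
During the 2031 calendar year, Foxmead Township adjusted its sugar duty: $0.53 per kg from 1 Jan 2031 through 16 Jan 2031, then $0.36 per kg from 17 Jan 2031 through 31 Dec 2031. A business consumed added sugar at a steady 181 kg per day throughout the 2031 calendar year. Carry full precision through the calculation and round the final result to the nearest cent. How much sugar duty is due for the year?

1 Jan – 16 Jan 2031: 16 days × 181 kg/day = 2,896 kg at $0.53/kg → $1,534.88
17 Jan – 31 Dec 2031: 349 days × 181 kg/day = 63,169 kg at $0.36/kg → $22,740.84

$24,275.72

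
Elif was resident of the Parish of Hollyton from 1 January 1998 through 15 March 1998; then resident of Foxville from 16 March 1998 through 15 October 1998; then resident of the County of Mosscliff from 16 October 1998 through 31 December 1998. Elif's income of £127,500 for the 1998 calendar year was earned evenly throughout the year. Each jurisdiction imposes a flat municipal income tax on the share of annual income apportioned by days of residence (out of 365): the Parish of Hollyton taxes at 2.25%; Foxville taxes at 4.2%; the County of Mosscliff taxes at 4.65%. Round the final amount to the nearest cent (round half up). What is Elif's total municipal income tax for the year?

£4,971.98

The Parish of Hollyton, 1 January – 15 March 1998: 74 days → £127,500 × 2.25% × 74/365 = £581.6096
Foxville, 16 March – 15 October 1998: 214 days → £127,500 × 4.2% × 214/365 = £3,139.6438
The County of Mosscliff, 16 October – 31 December 1998: 77 days → £127,500 × 4.65% × 77/365 = £1,250.7226
Total = £4,971.9760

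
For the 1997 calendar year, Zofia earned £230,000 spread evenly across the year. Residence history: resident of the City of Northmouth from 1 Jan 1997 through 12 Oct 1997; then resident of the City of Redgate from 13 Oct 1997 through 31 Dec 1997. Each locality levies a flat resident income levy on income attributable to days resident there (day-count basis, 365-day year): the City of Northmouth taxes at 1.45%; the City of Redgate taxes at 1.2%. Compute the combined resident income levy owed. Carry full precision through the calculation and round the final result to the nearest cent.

The City of Northmouth, 1 Jan – 12 Oct 1997: 285 days → £230,000 × 1.45% × 285/365 = £2,604.0411
The City of Redgate, 13 Oct – 31 Dec 1997: 80 days → £230,000 × 1.2% × 80/365 = £604.9315
Total = £3,208.9726

£3,208.97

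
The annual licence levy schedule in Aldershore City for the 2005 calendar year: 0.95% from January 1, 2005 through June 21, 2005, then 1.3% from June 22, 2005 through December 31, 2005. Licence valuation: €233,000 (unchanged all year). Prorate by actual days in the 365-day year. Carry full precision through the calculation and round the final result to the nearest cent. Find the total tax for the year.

January 1 – June 21, 2005: 172 days at 0.95% → €233,000 × 0.95% × 172/365 = €1,043.0740
June 22 – December 31, 2005: 193 days at 1.3% → €233,000 × 1.3% × 193/365 = €1,601.6356
Total = €2,644.7096

€2,644.71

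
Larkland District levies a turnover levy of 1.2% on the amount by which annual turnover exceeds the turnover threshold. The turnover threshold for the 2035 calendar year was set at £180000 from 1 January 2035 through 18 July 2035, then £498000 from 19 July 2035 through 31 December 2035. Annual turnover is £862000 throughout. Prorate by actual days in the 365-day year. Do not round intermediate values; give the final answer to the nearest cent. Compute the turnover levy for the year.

£6448.50

1 January – 18 July 2035: 199 days, exemption £180000 → (£862000 − £180000) × 1.2% × 199/365 = £4461.9616
19 July – 31 December 2035: 166 days, exemption £498000 → (£862000 − £498000) × 1.2% × 166/365 = £1986.5425
Total = £6448.5041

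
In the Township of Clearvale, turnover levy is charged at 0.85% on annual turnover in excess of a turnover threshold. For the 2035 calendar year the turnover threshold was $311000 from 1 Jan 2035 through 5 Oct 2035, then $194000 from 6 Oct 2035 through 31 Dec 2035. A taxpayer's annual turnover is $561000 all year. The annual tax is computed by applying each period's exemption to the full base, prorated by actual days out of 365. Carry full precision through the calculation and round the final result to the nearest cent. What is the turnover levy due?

1 Jan – 5 Oct 2035: 278 days, exemption $311000 → ($561000 − $311000) × 0.85% × 278/365 = $1618.4932
6 Oct – 31 Dec 2035: 87 days, exemption $194000 → ($561000 − $194000) × 0.85% × 87/365 = $743.5521
Total = $2362.0452

$2362.05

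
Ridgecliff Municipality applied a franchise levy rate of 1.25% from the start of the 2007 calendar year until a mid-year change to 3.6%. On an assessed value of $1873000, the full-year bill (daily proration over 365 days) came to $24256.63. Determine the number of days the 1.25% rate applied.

358 days

Let d = days at the first rate; then 365 − d days at the second rate.
$1873000 × [1.25%·d + 3.6%·(365−d)] / 365 = $24256.63
Solving gives d = 358, so the new rate took effect on December 25, 2007.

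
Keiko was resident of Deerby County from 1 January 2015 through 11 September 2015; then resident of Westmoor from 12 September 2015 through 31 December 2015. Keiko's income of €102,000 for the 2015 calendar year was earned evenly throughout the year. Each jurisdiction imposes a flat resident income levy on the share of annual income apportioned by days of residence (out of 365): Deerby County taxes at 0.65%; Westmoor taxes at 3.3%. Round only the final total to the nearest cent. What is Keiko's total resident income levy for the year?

Deerby County, 1 January – 11 September 2015: 254 days → €102,000 × 0.65% × 254/365 = €461.3753
Westmoor, 12 September – 31 December 2015: 111 days → €102,000 × 3.3% × 111/365 = €1,023.6329
Total = €1,485.0082

€1,485.01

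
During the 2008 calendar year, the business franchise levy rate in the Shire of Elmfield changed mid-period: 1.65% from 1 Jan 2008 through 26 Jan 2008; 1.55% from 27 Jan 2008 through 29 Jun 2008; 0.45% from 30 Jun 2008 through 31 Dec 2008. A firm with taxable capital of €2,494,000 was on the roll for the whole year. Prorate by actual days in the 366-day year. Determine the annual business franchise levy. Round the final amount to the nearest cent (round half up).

1 Jan – 26 Jan 2008: 26 days at 1.65% → €2,494,000 × 1.65% × 26/366 = €2,923.2951
27 Jan – 29 Jun 2008: 155 days at 1.55% → €2,494,000 × 1.55% × 155/366 = €16,371.1339
30 Jun – 31 Dec 2008: 185 days at 0.45% → €2,494,000 × 0.45% × 185/366 = €5,672.8279
Total = €24,967.2568

€24,967.26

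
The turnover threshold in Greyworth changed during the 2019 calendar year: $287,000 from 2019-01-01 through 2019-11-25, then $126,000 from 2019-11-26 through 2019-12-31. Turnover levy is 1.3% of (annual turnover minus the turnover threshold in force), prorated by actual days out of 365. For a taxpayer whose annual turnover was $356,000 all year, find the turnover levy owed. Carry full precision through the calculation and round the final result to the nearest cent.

2019-01-01 to 2019-11-25: 329 days, exemption $287,000 → ($356,000 − $287,000) × 1.3% × 329/365 = $808.5288
2019-11-26 to 2019-12-31: 36 days, exemption $126,000 → ($356,000 − $126,000) × 1.3% × 36/365 = $294.9041
Total = $1,103.4329

$1,103.43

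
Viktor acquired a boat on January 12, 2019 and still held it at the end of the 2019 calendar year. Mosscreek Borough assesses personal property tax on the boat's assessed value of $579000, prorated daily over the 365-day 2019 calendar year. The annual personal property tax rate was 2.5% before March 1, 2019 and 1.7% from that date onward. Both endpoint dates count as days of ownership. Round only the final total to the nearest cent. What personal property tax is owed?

$10155.50

January 12 – February 28, 2019: 48 days at 2.5% → $579000 × 2.5% × 48/365 = $1903.5616
March 1 – December 31, 2019: 306 days at 1.7% → $579000 × 1.7% × 306/365 = $8251.9397
Total = $10155.5014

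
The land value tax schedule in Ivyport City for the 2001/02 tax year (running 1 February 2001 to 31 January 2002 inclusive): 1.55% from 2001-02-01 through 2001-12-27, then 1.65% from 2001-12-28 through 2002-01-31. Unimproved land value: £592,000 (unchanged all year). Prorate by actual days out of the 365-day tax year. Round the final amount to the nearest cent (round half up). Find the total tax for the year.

£9,232.77

2001-02-01 to 2001-12-27: 330 days at 1.55% → £592,000 × 1.55% × 330/365 = £8,296.1096
2001-12-28 to 2002-01-31: 35 days at 1.65% → £592,000 × 1.65% × 35/365 = £936.6575
Total = £9,232.7671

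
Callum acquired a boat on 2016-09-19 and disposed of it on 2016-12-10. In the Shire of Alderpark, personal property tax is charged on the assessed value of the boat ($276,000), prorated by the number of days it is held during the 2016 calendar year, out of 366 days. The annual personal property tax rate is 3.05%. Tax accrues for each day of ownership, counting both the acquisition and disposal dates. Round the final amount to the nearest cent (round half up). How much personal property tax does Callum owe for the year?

Days held (2016-09-19 to 2016-12-10): 83 out of 366
Tax = $276,000 × 3.05% × 83/366 = $1,909.0000

$1,909.00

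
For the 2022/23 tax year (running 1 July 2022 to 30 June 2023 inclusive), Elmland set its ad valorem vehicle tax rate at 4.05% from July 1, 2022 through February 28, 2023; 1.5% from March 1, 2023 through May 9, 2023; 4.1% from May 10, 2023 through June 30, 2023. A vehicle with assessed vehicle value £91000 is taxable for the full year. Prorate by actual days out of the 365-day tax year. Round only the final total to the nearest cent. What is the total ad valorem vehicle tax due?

£3246.95

July 1, 2022 – February 28, 2023: 243 days at 4.05% → £91000 × 4.05% × 243/365 = £2453.6342
March 1 – May 9, 2023: 70 days at 1.5% → £91000 × 1.5% × 70/365 = £261.7808
May 10 – June 30, 2023: 52 days at 4.1% → £91000 × 4.1% × 52/365 = £531.5397
Total = £3246.9548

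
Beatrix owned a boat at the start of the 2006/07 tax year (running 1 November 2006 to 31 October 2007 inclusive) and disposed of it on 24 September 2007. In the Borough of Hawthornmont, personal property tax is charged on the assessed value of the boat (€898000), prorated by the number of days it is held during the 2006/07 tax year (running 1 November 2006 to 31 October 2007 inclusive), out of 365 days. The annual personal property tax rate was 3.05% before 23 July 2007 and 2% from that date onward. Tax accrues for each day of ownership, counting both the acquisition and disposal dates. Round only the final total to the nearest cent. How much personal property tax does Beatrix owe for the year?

€22959.28

1 November 2006 – 22 July 2007: 264 days at 3.05% → €898000 × 3.05% × 264/365 = €19810.1260
23 July – 24 September 2007: 64 days at 2% → €898000 × 2% × 64/365 = €3149.1507
Total = €22959.2767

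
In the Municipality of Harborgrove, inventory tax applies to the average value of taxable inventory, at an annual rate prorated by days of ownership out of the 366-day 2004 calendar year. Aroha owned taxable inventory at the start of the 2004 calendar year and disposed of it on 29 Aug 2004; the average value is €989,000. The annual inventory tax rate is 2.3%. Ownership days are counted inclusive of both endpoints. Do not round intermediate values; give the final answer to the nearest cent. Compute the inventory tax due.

€15,040.37

Days held (1 Jan – 29 Aug 2004): 242 out of 366
Tax = €989,000 × 2.3% × 242/366 = €15,040.3661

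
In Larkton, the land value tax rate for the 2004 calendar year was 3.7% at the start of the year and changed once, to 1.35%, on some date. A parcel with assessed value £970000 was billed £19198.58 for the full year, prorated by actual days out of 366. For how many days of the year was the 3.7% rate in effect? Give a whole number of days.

98 days

Let d = days at the first rate; then 366 − d days at the second rate.
£970000 × [3.7%·d + 1.35%·(366−d)] / 366 = £19198.58
Solving gives d = 98, so the new rate took effect on 8 April 2004.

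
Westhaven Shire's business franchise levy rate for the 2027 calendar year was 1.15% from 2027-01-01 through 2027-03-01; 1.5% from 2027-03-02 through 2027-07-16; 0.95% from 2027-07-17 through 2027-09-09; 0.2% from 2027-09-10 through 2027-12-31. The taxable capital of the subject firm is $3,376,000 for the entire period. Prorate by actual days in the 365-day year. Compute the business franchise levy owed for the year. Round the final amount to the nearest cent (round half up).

2027-01-01 to 2027-03-01: 60 days at 1.15% → $3,376,000 × 1.15% × 60/365 = $6,382.0274
2027-03-02 to 2027-07-16: 137 days at 1.5% → $3,376,000 × 1.5% × 137/365 = $19,007.3425
2027-07-17 to 2027-09-09: 55 days at 0.95% → $3,376,000 × 0.95% × 55/365 = $4,832.7671
2027-09-10 to 2027-12-31: 113 days at 0.2% → $3,376,000 × 0.2% × 113/365 = $2,090.3452
Total = $32,312.4822

$32,312.48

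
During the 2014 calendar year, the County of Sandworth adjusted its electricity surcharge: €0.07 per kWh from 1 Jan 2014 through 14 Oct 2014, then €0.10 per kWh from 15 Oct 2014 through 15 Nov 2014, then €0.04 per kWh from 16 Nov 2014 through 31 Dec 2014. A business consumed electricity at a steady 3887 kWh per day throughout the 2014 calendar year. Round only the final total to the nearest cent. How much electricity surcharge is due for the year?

1 Jan – 14 Oct 2014: 287 days × 3887 kWh/day = 1,115,569 kWh at €0.07/kWh → €78089.83
15 Oct – 15 Nov 2014: 32 days × 3887 kWh/day = 124,384 kWh at €0.10/kWh → €12438.40
16 Nov – 31 Dec 2014: 46 days × 3887 kWh/day = 178,802 kWh at €0.04/kWh → €7152.08

€97680.31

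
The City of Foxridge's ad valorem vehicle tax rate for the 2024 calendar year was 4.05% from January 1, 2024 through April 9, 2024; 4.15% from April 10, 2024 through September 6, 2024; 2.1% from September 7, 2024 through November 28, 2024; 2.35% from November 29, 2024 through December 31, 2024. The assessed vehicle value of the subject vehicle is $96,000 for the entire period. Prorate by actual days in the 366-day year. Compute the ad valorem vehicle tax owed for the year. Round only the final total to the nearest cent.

January 1 – April 9, 2024: 100 days at 4.05% → $96,000 × 4.05% × 100/366 = $1,062.2951
April 10 – September 6, 2024: 150 days at 4.15% → $96,000 × 4.15% × 150/366 = $1,632.7869
September 7 – November 28, 2024: 83 days at 2.1% → $96,000 × 2.1% × 83/366 = $457.1803
November 29 – December 31, 2024: 33 days at 2.35% → $96,000 × 2.35% × 33/366 = $203.4098
Total = $3,355.6721

$3,355.67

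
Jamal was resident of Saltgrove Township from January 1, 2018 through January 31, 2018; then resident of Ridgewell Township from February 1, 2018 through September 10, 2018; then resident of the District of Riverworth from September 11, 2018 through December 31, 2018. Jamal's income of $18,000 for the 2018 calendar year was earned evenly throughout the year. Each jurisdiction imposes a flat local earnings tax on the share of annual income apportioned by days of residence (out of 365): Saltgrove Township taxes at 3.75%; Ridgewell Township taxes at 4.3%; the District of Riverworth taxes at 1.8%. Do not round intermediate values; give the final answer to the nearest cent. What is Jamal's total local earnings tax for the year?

$627.51

Saltgrove Township, January 1 – January 31, 2018: 31 days → $18,000 × 3.75% × 31/365 = $57.3288
Ridgewell Township, February 1 – September 10, 2018: 222 days → $18,000 × 4.3% × 222/365 = $470.7616
The District of Riverworth, September 11 – December 31, 2018: 112 days → $18,000 × 1.8% × 112/365 = $99.4192
Total = $627.5096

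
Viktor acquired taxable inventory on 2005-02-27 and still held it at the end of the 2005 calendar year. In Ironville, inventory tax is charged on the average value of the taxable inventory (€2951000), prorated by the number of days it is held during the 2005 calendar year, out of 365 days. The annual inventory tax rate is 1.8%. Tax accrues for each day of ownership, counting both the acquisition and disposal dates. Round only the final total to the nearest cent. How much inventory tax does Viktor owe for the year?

€44822.86

Days held (2005-02-27 to 2005-12-31): 308 out of 365
Tax = €2951000 × 1.8% × 308/365 = €44822.8603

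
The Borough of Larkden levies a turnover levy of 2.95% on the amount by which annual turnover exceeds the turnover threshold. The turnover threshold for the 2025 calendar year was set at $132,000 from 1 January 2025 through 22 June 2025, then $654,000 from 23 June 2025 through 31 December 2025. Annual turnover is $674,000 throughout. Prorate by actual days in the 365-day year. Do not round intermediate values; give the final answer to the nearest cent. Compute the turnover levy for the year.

$7,888.70

1 January – 22 June 2025: 173 days, exemption $132,000 → ($674,000 − $132,000) × 2.95% × 173/365 = $7,578.3479
23 June – 31 December 2025: 192 days, exemption $654,000 → ($674,000 − $654,000) × 2.95% × 192/365 = $310.3562
Total = $7,888.7041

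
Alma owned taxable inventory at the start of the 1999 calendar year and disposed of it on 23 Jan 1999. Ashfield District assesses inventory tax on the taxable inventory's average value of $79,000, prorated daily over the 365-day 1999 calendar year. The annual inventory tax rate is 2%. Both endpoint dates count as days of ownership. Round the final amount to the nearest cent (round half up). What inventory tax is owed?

$99.56

Days held (1 Jan – 23 Jan 1999): 23 out of 365
Tax = $79,000 × 2% × 23/365 = $99.5616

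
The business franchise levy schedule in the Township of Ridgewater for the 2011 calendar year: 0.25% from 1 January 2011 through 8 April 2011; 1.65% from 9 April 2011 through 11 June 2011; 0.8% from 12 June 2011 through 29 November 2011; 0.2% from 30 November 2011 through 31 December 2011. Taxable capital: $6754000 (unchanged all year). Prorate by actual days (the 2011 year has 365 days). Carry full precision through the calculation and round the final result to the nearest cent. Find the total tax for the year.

$50571.73

1 January – 8 April 2011: 98 days at 0.25% → $6754000 × 0.25% × 98/365 = $4533.5068
9 April – 11 June 2011: 64 days at 1.65% → $6754000 × 1.65% × 64/365 = $19540.3397
12 June – 29 November 2011: 171 days at 0.8% → $6754000 × 0.8% × 171/365 = $25313.6219
30 November – 31 December 2011: 32 days at 0.2% → $6754000 × 0.2% × 32/365 = $1184.2630
Total = $50571.7315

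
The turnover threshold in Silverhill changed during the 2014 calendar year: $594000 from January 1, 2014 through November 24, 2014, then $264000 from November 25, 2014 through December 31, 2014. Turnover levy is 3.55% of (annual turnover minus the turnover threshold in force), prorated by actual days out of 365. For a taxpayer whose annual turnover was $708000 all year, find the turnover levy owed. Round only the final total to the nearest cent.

January 1 – November 24, 2014: 328 days, exemption $594000 → ($708000 − $594000) × 3.55% × 328/365 = $3636.7562
November 25 – December 31, 2014: 37 days, exemption $264000 → ($708000 − $264000) × 3.55% × 37/365 = $1597.7918
Total = $5234.5479

$5234.55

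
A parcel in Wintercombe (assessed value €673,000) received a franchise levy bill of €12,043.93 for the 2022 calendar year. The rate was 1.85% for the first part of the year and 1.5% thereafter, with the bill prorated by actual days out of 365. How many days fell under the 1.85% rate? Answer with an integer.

Let d = days at the first rate; then 365 − d days at the second rate.
€673,000 × [1.85%·d + 1.5%·(365−d)] / 365 = €12,043.93
Solving gives d = 302, so the new rate took effect on 30 October 2022.

302 days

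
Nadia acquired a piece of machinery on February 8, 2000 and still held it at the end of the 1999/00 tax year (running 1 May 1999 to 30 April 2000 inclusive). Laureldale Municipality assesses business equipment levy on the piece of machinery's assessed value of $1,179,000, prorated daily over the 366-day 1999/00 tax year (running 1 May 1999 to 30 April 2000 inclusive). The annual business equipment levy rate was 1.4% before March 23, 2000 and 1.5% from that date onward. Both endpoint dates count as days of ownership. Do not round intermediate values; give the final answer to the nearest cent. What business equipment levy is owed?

$3,868.80

February 8 – March 22, 2000: 44 days at 1.4% → $1,179,000 × 1.4% × 44/366 = $1,984.3279
March 23 – April 30, 2000: 39 days at 1.5% → $1,179,000 × 1.5% × 39/366 = $1,884.4672
Total = $3,868.7951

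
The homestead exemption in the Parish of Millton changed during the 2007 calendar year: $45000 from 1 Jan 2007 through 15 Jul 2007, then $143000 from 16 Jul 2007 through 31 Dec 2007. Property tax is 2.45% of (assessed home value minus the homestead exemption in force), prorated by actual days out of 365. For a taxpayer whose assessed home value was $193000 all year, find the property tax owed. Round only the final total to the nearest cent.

$2514.30

1 Jan – 15 Jul 2007: 196 days, exemption $45000 → ($193000 − $45000) × 2.45% × 196/365 = $1947.1123
16 Jul – 31 Dec 2007: 169 days, exemption $143000 → ($193000 − $143000) × 2.45% × 169/365 = $567.1918
Total = $2514.3041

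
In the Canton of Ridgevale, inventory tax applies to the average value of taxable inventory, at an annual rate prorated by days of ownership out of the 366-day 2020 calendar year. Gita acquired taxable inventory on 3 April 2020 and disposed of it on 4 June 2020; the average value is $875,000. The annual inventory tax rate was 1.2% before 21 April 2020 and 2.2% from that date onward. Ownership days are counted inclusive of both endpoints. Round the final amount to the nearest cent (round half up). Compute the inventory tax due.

$2,883.20

3 April – 20 April 2020: 18 days at 1.2% → $875,000 × 1.2% × 18/366 = $516.3934
21 April – 4 June 2020: 45 days at 2.2% → $875,000 × 2.2% × 45/366 = $2,366.8033
Total = $2,883.1967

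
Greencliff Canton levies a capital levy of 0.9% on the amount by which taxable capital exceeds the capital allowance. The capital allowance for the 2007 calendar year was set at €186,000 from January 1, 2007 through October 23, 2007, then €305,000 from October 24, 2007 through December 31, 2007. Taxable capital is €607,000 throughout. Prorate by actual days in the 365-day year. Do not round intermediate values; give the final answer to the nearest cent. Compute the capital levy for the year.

January 1 – October 23, 2007: 296 days, exemption €186,000 → (€607,000 − €186,000) × 0.9% × 296/365 = €3,072.7233
October 24 – December 31, 2007: 69 days, exemption €305,000 → (€607,000 − €305,000) × 0.9% × 69/365 = €513.8137
Total = €3,586.5370

€3,586.54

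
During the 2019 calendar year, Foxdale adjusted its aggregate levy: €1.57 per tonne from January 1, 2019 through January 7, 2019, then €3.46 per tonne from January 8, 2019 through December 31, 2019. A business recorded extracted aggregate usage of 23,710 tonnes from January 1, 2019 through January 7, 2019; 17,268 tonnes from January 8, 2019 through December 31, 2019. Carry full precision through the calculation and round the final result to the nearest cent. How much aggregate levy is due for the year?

€96,971.98

January 1 – January 7, 2019: 23,710 tonnes at €1.57/tonne → €37,224.70
January 8 – December 31, 2019: 17,268 tonnes at €3.46/tonne → €59,747.28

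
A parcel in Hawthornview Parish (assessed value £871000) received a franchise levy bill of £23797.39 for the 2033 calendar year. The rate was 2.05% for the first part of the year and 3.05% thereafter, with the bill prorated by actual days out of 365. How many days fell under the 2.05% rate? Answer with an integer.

116 days

Let d = days at the first rate; then 365 − d days at the second rate.
£871000 × [2.05%·d + 3.05%·(365−d)] / 365 = £23797.39
Solving gives d = 116, so the new rate took effect on April 27, 2033.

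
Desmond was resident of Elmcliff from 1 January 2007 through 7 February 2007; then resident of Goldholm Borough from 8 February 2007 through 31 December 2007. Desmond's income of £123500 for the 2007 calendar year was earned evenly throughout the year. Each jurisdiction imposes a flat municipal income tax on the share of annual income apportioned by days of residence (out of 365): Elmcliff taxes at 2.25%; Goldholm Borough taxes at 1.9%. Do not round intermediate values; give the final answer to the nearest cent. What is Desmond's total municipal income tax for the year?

Elmcliff, 1 January – 7 February 2007: 38 days → £123500 × 2.25% × 38/365 = £289.2945
Goldholm Borough, 8 February – 31 December 2007: 327 days → £123500 × 1.9% × 327/365 = £2102.2068
Total = £2391.5014

£2391.50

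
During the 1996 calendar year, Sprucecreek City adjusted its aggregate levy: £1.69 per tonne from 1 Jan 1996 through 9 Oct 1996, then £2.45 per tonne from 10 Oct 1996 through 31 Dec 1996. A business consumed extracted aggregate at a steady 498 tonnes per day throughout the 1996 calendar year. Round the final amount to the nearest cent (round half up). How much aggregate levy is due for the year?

£339,446.76

1 Jan – 9 Oct 1996: 283 days × 498 tonnes/day = 140,934 tonnes at £1.69/tonne → £238,178.46
10 Oct – 31 Dec 1996: 83 days × 498 tonnes/day = 41,334 tonnes at £2.45/tonne → £101,268.30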